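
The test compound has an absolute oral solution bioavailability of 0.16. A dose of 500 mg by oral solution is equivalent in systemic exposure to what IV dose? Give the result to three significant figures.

Systemic exposure from an extravascular dose = F × D_ev, so the equivalent IV dose is F × D_ev.
D_iv = F × D_ev = 0.16 × 500 = 80 mg

D_iv = 80.0 mg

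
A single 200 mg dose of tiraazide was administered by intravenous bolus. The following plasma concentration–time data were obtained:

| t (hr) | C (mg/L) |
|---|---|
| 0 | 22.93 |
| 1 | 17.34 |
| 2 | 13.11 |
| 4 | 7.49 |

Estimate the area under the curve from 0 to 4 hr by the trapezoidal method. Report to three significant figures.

AUC = 56.0 mg/L·hr

Trapezoidal AUC_0→4:
  [0→1]: (22.93+17.34)/2 × 1 = 20.135
  [1→2]: (17.34+13.11)/2 × 1 = 15.225
  [2→4]: (13.11+7.49)/2 × 2 = 20.6
  Sum = 55.96 mg/L·hr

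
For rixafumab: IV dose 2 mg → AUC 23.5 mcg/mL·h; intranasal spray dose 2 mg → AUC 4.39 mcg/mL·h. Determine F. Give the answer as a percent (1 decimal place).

F = (AUC_ev / D_ev) / (AUC_iv / D_iv)
  = (4.39/2) / (23.5/2)
  = 2.195 / 11.75 = 0.1868
  = 18.68%

F = 18.7%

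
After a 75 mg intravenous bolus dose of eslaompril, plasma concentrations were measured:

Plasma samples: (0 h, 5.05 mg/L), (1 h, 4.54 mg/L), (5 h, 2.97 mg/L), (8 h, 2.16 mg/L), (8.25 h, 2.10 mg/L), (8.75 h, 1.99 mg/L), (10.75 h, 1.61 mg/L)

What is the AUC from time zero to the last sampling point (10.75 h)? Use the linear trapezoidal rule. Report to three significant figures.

AUC = 32.7 mg/L·h

Trapezoidal AUC_0→10.75:
  [0→1]: (5.05+4.54)/2 × 1 = 4.795
  [1→5]: (4.54+2.97)/2 × 4 = 15.02
  [5→8]: (2.97+2.16)/2 × 3 = 7.695
  [8→8.25]: (2.16+2.10)/2 × 0.25 = 0.5325
  [8.25→8.75]: (2.10+1.99)/2 × 0.5 = 1.0225
  [8.75→10.75]: (1.99+1.61)/2 × 2 = 3.6
  Sum = 32.665 mg/L·h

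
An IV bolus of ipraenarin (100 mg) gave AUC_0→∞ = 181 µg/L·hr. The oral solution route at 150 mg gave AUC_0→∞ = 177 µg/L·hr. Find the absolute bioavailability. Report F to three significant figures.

F = (AUC_ev / D_ev) / (AUC_iv / D_iv)
  = (177/150) / (181/100)
  = 1.18 / 1.81 = 0.6519

F = 0.652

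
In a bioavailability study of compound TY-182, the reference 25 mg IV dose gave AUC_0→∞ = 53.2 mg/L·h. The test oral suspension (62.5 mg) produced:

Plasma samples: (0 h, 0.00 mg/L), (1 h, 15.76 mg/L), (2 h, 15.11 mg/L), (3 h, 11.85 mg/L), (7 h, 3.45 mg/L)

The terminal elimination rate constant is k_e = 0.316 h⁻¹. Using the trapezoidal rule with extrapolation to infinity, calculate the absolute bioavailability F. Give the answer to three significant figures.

F = 0.589

Trapezoidal AUC_0→7 (oral suspension):
  [0→1]: (0.00+15.76)/2 × 1 = 7.88
  [1→2]: (15.76+15.11)/2 × 1 = 15.435
  [2→3]: (15.11+11.85)/2 × 1 = 13.48
  [3→7]: (11.85+3.45)/2 × 4 = 30.6
  Sum = 67.395 mg/L·h
Tail: C_last/k_e = 3.45/0.316 = 10.918
AUC_0→∞ (oral suspension) = 67.395 + 10.918 = 78.313 mg/L·h
F = (AUC_ev/D_ev)/(AUC_iv/D_iv) = (78.313/62.5)/(53.2/25) = 1.253008/2.128 = 0.5888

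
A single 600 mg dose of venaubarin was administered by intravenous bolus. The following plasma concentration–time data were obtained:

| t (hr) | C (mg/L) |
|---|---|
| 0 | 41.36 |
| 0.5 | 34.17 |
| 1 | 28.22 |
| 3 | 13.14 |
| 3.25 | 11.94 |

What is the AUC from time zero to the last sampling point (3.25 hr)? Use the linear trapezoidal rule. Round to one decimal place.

Trapezoidal AUC_0→3.25:
  [0→0.5]: (41.36+34.17)/2 × 0.5 = 18.8825
  [0.5→1]: (34.17+28.22)/2 × 0.5 = 15.5975
  [1→3]: (28.22+13.14)/2 × 2 = 41.36
  [3→3.25]: (13.14+11.94)/2 × 0.25 = 3.135
  Sum = 78.975 mg/L·hr

AUC = 79.0 mg/L·hr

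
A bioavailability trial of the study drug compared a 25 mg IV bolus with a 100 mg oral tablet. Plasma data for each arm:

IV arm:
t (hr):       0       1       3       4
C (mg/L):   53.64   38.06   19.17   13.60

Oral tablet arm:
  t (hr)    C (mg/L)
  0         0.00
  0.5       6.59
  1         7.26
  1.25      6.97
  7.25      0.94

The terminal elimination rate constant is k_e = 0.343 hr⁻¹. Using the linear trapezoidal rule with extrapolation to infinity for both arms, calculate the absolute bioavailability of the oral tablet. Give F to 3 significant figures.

F = 0.0524

Trapezoidal AUC_0→4 (IV):
  [0→1]: (53.64+38.06)/2 × 1 = 45.85
  [1→3]: (38.06+19.17)/2 × 2 = 57.23
  [3→4]: (19.17+13.60)/2 × 1 = 16.385
  Sum = 119.465 mg/L·hr
IV tail: 13.60/0.343 = 39.650; AUC_iv,0→∞ = 119.465 + 39.650 = 159.115 mg/L·hr
Trapezoidal AUC_0→7.25 (oral tablet):
  [0→0.5]: (0.00+6.59)/2 × 0.5 = 1.6475
  [0.5→1]: (6.59+7.26)/2 × 0.5 = 3.4625
  [1→1.25]: (7.26+6.97)/2 × 0.25 = 1.77875
  [1.25→7.25]: (6.97+0.94)/2 × 6 = 23.73
  Sum = 30.61875 mg/L·hr
oral tablet tail: 0.94/0.343 = 2.741; AUC_ev,0→∞ = 30.61875 + 2.741 = 33.35975 mg/L·hr
F = (AUC_ev/D_ev)/(AUC_iv/D_iv) = (33.35975/100)/(159.115/25) = 0.3335975/6.3646 = 0.0524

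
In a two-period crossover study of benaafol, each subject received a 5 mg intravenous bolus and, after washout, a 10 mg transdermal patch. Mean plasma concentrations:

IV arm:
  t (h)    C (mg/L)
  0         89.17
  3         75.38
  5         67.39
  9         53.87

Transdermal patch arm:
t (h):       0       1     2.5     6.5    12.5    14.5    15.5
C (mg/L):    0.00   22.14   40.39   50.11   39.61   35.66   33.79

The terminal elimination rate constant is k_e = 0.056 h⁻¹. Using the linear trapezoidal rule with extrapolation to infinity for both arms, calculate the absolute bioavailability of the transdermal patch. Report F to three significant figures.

Trapezoidal AUC_0→9 (IV):
  [0→3]: (89.17+75.38)/2 × 3 = 246.825
  [3→5]: (75.38+67.39)/2 × 2 = 142.77
  [5→9]: (67.39+53.87)/2 × 4 = 242.52
  Sum = 632.115 mg/L·h
IV tail: 53.87/0.056 = 961.964; AUC_iv,0→∞ = 632.115 + 961.964 = 1594.079 mg/L·h
Trapezoidal AUC_0→15.5 (transdermal patch):
  [0→1]: (0.00+22.14)/2 × 1 = 11.07
  [1→2.5]: (22.14+40.39)/2 × 1.5 = 46.8975
  [2.5→6.5]: (40.39+50.11)/2 × 4 = 181.0
  [6.5→12.5]: (50.11+39.61)/2 × 6 = 269.16
  [12.5→14.5]: (39.61+35.66)/2 × 2 = 75.27
  [14.5→15.5]: (35.66+33.79)/2 × 1 = 34.725
  Sum = 618.1225 mg/L·h
transdermal patch tail: 33.79/0.056 = 603.393; AUC_ev,0→∞ = 618.1225 + 603.393 = 1221.5155 mg/L·h
F = (AUC_ev/D_ev)/(AUC_iv/D_iv) = (1221.5155/10)/(1594.079/5) = 122.15155/318.8158 = 0.3831

F = 0.383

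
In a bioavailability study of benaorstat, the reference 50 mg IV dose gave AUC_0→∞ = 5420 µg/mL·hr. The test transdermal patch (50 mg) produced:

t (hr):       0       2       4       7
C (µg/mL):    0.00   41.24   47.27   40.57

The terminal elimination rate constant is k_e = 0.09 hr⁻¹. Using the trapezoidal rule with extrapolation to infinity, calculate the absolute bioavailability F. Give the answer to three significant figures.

F = 0.131

Trapezoidal AUC_0→7 (transdermal patch):
  [0→2]: (0.00+41.24)/2 × 2 = 41.24
  [2→4]: (41.24+47.27)/2 × 2 = 88.51
  [4→7]: (47.27+40.57)/2 × 3 = 131.76
  Sum = 261.51 µg/mL·hr
Tail: C_last/k_e = 40.57/0.09 = 450.778
AUC_0→∞ (transdermal patch) = 261.51 + 450.778 = 712.288 µg/mL·hr
F = (AUC_ev/D_ev)/(AUC_iv/D_iv) = (712.288/50)/(5420/50) = 14.24576/108.4 = 0.1314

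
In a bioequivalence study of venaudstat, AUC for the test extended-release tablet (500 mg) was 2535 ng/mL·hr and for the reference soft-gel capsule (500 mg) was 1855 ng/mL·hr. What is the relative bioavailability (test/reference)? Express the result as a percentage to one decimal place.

F_rel = 136.7%

F_rel = (AUC_test/D_test) / (AUC_ref/D_ref)
      = (2535/500) / (1855/500)
      = 5.07 / 3.71 = 1.3666 = 136.66%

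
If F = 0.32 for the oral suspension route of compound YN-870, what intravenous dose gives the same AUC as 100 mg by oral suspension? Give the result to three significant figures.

D_iv = 32.0 mg

Systemic exposure from an extravascular dose = F × D_ev, so the equivalent IV dose is F × D_ev.
D_iv = F × D_ev = 0.32 × 100 = 32 mg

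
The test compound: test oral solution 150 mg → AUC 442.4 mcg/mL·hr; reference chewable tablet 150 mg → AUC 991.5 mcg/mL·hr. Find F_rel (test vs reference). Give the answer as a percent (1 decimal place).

F_rel = (AUC_test/D_test) / (AUC_ref/D_ref)
      = (442.4/150) / (991.5/150)
      = 2.94933 / 6.61 = 0.4462 = 44.62%

F_rel = 44.6%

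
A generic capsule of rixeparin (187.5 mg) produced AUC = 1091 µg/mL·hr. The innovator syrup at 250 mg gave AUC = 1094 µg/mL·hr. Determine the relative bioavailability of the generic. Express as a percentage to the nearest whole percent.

F_rel = (AUC_test/D_test) / (AUC_ref/D_ref)
      = (1091/187.5) / (1094/250)
      = 5.81867 / 4.376 = 1.3297 = 132.97%

F_rel = 133%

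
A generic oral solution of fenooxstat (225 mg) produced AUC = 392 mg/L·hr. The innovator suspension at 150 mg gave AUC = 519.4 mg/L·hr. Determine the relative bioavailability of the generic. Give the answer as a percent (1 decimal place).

F_rel = (AUC_test/D_test) / (AUC_ref/D_ref)
      = (392/225) / (519.4/150)
      = 1.74222 / 3.46267 = 0.5031 = 50.31%

F_rel = 50.3%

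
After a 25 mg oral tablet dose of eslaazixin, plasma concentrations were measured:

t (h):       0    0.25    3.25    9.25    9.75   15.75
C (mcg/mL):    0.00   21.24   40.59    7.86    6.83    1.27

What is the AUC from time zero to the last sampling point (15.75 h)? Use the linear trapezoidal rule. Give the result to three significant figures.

AUC = 269 mcg/mL·h

Trapezoidal AUC_0→15.75:
  [0→0.25]: (0.00+21.24)/2 × 0.25 = 2.655
  [0.25→3.25]: (21.24+40.59)/2 × 3 = 92.745
  [3.25→9.25]: (40.59+7.86)/2 × 6 = 145.35
  [9.25→9.75]: (7.86+6.83)/2 × 0.5 = 3.6725
  [9.75→15.75]: (6.83+1.27)/2 × 6 = 24.3
  Sum = 268.7225 mcg/mL·h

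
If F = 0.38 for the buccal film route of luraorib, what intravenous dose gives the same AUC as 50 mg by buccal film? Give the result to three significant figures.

Systemic exposure from an extravascular dose = F × D_ev, so the equivalent IV dose is F × D_ev.
D_iv = F × D_ev = 0.38 × 50 = 19 mg

D_iv = 19.0 mg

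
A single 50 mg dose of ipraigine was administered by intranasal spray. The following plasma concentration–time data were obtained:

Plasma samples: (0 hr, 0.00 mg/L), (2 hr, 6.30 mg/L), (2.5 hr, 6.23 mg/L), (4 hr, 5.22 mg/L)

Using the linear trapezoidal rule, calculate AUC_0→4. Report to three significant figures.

AUC = 18.0 mg/L·hr

Trapezoidal AUC_0→4:
  [0→2]: (0.00+6.30)/2 × 2 = 6.3
  [2→2.5]: (6.30+6.23)/2 × 0.5 = 3.1325
  [2.5→4]: (6.23+5.22)/2 × 1.5 = 8.5875
  Sum = 18.02 mg/L·hr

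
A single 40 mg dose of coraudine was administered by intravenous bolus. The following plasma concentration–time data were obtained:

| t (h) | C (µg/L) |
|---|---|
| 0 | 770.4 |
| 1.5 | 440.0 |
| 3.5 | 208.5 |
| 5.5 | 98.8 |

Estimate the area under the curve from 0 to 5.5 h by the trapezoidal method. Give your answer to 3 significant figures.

AUC = 1860 µg/L·h

Trapezoidal AUC_0→5.5:
  [0→1.5]: (770.4+440.0)/2 × 1.5 = 907.8
  [1.5→3.5]: (440.0+208.5)/2 × 2 = 648.5
  [3.5→5.5]: (208.5+98.8)/2 × 2 = 307.3
  Sum = 1863.6 µg/L·h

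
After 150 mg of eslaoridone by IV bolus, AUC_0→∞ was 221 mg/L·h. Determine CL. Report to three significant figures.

CL = 0.679 L/h

CL = Dose_iv / AUC_0→∞
   = 150 / 221 = 0.678733 L/h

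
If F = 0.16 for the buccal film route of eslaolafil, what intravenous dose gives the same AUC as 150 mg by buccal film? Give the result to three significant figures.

D_iv = 24.0 mg

Systemic exposure from an extravascular dose = F × D_ev, so the equivalent IV dose is F × D_ev.
D_iv = F × D_ev = 0.16 × 150 = 24 mg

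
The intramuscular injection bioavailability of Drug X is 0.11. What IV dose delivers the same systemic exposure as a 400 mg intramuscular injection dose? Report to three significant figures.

Systemic exposure from an extravascular dose = F × D_ev, so the equivalent IV dose is F × D_ev.
D_iv = F × D_ev = 0.11 × 400 = 44 mg

D_iv = 44.0 mg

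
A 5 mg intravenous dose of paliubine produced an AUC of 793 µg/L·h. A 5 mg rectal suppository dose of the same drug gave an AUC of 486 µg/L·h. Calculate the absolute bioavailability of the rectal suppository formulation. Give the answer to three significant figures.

F = 0.613

F = (AUC_ev / D_ev) / (AUC_iv / D_iv)
  = (486/5) / (793/5)
  = 97.2 / 158.6 = 0.6129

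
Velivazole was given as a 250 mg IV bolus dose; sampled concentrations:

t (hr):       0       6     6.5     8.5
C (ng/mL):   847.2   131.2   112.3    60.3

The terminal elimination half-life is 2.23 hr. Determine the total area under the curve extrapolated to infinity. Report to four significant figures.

Trapezoidal AUC_0→8.5:
  [0→6]: (847.2+131.2)/2 × 6 = 2935.2
  [6→6.5]: (131.2+112.3)/2 × 0.5 = 60.875
  [6.5→8.5]: (112.3+60.3)/2 × 2 = 172.6
  Sum = 3168.675 ng/mL·hr
k_e = ln2 / t½ = 0.693147 / 2.23 = 0.3108 hr^-1
Extrapolated tail: C_last / k_e = 60.3 / 0.3108 = 194.015
AUC_0→∞ = 3168.675 + 194.015 = 3362.69 ng/mL·hr

AUC = 3363 ng/mL·hr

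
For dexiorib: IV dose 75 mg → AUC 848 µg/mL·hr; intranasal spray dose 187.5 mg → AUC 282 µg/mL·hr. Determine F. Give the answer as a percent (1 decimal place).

F = (AUC_ev / D_ev) / (AUC_iv / D_iv)
  = (282/187.5) / (848/75)
  = 1.504 / 11.3067 = 0.1330
  = 13.30%

F = 13.3%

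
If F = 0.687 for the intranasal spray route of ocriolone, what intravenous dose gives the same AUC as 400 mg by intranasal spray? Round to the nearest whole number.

Systemic exposure from an extravascular dose = F × D_ev, so the equivalent IV dose is F × D_ev.
D_iv = F × D_ev = 0.687 × 400 = 274.8 mg

D_iv = 275 mg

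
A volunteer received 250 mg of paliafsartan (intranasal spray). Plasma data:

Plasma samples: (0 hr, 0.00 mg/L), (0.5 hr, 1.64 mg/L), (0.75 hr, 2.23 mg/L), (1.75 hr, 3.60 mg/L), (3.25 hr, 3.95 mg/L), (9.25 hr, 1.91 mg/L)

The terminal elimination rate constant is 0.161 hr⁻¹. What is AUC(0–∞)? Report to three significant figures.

AUC = 38.9 mg/L·hr

Trapezoidal AUC_0→9.25:
  [0→0.5]: (0.00+1.64)/2 × 0.5 = 0.41
  [0.5→0.75]: (1.64+2.23)/2 × 0.25 = 0.48375
  [0.75→1.75]: (2.23+3.60)/2 × 1 = 2.915
  [1.75→3.25]: (3.60+3.95)/2 × 1.5 = 5.6625
  [3.25→9.25]: (3.95+1.91)/2 × 6 = 17.58
  Sum = 27.05125 mg/L·hr
Extrapolated tail: C_last / k_e = 1.91 / 0.161 = 11.863
AUC_0→∞ = 27.05125 + 11.863 = 38.91425 mg/L·hr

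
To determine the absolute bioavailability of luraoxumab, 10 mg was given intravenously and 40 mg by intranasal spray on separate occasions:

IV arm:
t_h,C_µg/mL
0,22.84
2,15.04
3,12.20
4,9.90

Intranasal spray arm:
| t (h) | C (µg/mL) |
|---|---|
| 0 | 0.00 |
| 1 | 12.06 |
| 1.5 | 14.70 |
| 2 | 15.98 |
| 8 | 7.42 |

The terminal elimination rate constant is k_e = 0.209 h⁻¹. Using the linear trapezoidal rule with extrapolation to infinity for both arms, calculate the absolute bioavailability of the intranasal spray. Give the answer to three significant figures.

Trapezoidal AUC_0→4 (IV):
  [0→2]: (22.84+15.04)/2 × 2 = 37.88
  [2→3]: (15.04+12.20)/2 × 1 = 13.62
  [3→4]: (12.20+9.90)/2 × 1 = 11.05
  Sum = 62.55 µg/mL·h
IV tail: 9.90/0.209 = 47.368; AUC_iv,0→∞ = 62.55 + 47.368 = 109.918 µg/mL·h
Trapezoidal AUC_0→8 (intranasal spray):
  [0→1]: (0.00+12.06)/2 × 1 = 6.03
  [1→1.5]: (12.06+14.70)/2 × 0.5 = 6.69
  [1.5→2]: (14.70+15.98)/2 × 0.5 = 7.67
  [2→8]: (15.98+7.42)/2 × 6 = 70.2
  Sum = 90.59 µg/mL·h
intranasal spray tail: 7.42/0.209 = 35.502; AUC_ev,0→∞ = 90.59 + 35.502 = 126.092 µg/mL·h
F = (AUC_ev/D_ev)/(AUC_iv/D_iv) = (126.092/40)/(109.918/10) = 3.1523/10.9918 = 0.2868

F = 0.287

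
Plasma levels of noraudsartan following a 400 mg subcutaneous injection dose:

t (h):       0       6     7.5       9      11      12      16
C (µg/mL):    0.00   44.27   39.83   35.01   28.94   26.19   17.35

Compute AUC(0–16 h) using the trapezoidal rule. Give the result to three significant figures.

AUC = 431 µg/mL·h

Trapezoidal AUC_0→16:
  [0→6]: (0.00+44.27)/2 × 6 = 132.81
  [6→7.5]: (44.27+39.83)/2 × 1.5 = 63.075
  [7.5→9]: (39.83+35.01)/2 × 1.5 = 56.13
  [9→11]: (35.01+28.94)/2 × 2 = 63.95
  [11→12]: (28.94+26.19)/2 × 1 = 27.565
  [12→16]: (26.19+17.35)/2 × 4 = 87.08
  Sum = 430.61 µg/mL·h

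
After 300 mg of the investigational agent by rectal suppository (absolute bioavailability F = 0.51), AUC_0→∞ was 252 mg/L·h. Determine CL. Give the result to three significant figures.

CL = 0.607 L/h

CL = F × Dose / AUC_0→∞
   = 0.51 × 300 / 252 = 0.607143 L/h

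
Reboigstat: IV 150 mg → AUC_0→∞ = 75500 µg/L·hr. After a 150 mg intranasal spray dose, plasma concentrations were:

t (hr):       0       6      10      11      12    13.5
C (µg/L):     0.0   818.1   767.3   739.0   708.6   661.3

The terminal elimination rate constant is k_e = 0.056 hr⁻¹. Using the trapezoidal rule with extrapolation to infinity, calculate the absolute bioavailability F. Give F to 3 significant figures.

F = 0.264

Trapezoidal AUC_0→13.5 (intranasal spray):
  [0→6]: (0.0+818.1)/2 × 6 = 2454.3
  [6→10]: (818.1+767.3)/2 × 4 = 3170.8
  [10→11]: (767.3+739.0)/2 × 1 = 753.15
  [11→12]: (739.0+708.6)/2 × 1 = 723.8
  [12→13.5]: (708.6+661.3)/2 × 1.5 = 1027.425
  Sum = 8129.475 µg/L·hr
Tail: C_last/k_e = 661.3/0.056 = 11808.929
AUC_0→∞ (intranasal spray) = 8129.475 + 11808.929 = 19938.404 µg/L·hr
F = (AUC_ev/D_ev)/(AUC_iv/D_iv) = (19938.404/150)/(75500/150) = 132.923/503.333 = 0.2641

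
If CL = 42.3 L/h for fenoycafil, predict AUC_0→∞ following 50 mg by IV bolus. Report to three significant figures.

AUC = 1.18 mg/L·h

AUC_0→∞ = Dose_iv / CL
        = 50 / 42.3 = 1.18203 mg/L·h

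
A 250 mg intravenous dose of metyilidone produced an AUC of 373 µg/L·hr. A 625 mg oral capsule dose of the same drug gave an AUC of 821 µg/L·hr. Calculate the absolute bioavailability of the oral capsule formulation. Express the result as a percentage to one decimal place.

F = 88.0%

F = (AUC_ev / D_ev) / (AUC_iv / D_iv)
  = (821/625) / (373/250)
  = 1.3136 / 1.492 = 0.8804
  = 88.04%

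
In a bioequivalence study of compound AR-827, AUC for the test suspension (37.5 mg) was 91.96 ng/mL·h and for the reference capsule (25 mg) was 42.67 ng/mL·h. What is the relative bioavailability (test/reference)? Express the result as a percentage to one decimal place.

F_rel = 143.7%

F_rel = (AUC_test/D_test) / (AUC_ref/D_ref)
      = (91.96/37.5) / (42.67/25)
      = 2.45227 / 1.7068 = 1.4368 = 143.68%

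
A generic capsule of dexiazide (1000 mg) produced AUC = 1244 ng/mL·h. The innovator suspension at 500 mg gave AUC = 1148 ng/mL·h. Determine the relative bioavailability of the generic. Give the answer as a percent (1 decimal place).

F_rel = 54.2%

F_rel = (AUC_test/D_test) / (AUC_ref/D_ref)
      = (1244/1000) / (1148/500)
      = 1.244 / 2.296 = 0.5418 = 54.18%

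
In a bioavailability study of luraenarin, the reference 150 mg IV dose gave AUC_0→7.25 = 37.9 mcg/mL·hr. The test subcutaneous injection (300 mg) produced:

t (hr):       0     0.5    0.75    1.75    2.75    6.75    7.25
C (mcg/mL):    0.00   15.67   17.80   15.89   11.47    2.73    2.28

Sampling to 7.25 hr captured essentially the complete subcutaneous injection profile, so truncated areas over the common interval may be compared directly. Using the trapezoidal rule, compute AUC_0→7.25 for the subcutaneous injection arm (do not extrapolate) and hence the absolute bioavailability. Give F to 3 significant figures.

F = 0.901

Trapezoidal AUC_0→7.25 (subcutaneous injection):
  [0→0.5]: (0.00+15.67)/2 × 0.5 = 3.9175
  [0.5→0.75]: (15.67+17.80)/2 × 0.25 = 4.18375
  [0.75→1.75]: (17.80+15.89)/2 × 1 = 16.845
  [1.75→2.75]: (15.89+11.47)/2 × 1 = 13.68
  [2.75→6.75]: (11.47+2.73)/2 × 4 = 28.4
  [6.75→7.25]: (2.73+2.28)/2 × 0.5 = 1.2525
  Sum = 68.27875 mcg/mL·hr
F = (AUC_ev/D_ev)/(AUC_iv/D_iv) = (68.27875/300)/(37.9/150) = 0.227596/0.252667 = 0.9008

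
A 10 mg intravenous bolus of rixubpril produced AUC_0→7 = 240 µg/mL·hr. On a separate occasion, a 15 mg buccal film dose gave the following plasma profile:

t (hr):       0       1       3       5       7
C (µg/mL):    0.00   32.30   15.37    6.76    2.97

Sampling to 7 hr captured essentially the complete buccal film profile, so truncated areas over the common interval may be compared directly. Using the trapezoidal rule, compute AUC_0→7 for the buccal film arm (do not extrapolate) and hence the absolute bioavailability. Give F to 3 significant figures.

Trapezoidal AUC_0→7 (buccal film):
  [0→1]: (0.00+32.30)/2 × 1 = 16.15
  [1→3]: (32.30+15.37)/2 × 2 = 47.67
  [3→5]: (15.37+6.76)/2 × 2 = 22.13
  [5→7]: (6.76+2.97)/2 × 2 = 9.73
  Sum = 95.68 µg/mL·hr
F = (AUC_ev/D_ev)/(AUC_iv/D_iv) = (95.68/15)/(240/10) = 6.37867/24 = 0.2658

F = 0.266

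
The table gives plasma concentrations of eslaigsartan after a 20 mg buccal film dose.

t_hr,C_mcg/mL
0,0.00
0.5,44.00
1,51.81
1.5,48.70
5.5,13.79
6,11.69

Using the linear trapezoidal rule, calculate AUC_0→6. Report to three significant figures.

Trapezoidal AUC_0→6:
  [0→0.5]: (0.00+44.00)/2 × 0.5 = 11.0
  [0.5→1]: (44.00+51.81)/2 × 0.5 = 23.9525
  [1→1.5]: (51.81+48.70)/2 × 0.5 = 25.1275
  [1.5→5.5]: (48.70+13.79)/2 × 4 = 124.98
  [5.5→6]: (13.79+11.69)/2 × 0.5 = 6.37
  Sum = 191.43 mcg/mL·hr

AUC = 191 mcg/mL·hr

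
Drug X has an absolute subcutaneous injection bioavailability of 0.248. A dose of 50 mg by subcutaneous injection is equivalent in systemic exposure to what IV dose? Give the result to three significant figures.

Systemic exposure from an extravascular dose = F × D_ev, so the equivalent IV dose is F × D_ev.
D_iv = F × D_ev = 0.248 × 50 = 12.4 mg

D_iv = 12.4 mg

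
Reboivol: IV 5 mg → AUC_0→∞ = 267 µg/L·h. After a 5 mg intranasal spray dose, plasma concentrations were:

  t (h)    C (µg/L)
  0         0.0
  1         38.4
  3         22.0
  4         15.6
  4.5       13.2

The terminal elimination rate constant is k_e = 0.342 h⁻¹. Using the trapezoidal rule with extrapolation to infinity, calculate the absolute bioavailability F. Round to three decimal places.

F = 0.540

Trapezoidal AUC_0→4.5 (intranasal spray):
  [0→1]: (0.0+38.4)/2 × 1 = 19.2
  [1→3]: (38.4+22.0)/2 × 2 = 60.4
  [3→4]: (22.0+15.6)/2 × 1 = 18.8
  [4→4.5]: (15.6+13.2)/2 × 0.5 = 7.2
  Sum = 105.6 µg/L·h
Tail: C_last/k_e = 13.2/0.342 = 38.596
AUC_0→∞ (intranasal spray) = 105.6 + 38.596 = 144.196 µg/L·h
F = (AUC_ev/D_ev)/(AUC_iv/D_iv) = (144.196/5)/(267/5) = 28.8392/53.4 = 0.5401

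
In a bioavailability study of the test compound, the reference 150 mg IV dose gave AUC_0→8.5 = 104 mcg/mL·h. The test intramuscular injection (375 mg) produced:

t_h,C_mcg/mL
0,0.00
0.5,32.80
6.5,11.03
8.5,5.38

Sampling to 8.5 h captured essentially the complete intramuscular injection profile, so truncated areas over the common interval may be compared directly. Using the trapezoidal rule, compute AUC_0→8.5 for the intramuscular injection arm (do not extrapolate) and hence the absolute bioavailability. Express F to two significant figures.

Trapezoidal AUC_0→8.5 (intramuscular injection):
  [0→0.5]: (0.00+32.80)/2 × 0.5 = 8.2
  [0.5→6.5]: (32.80+11.03)/2 × 6 = 131.49
  [6.5→8.5]: (11.03+5.38)/2 × 2 = 16.41
  Sum = 156.1 mcg/mL·h
F = (AUC_ev/D_ev)/(AUC_iv/D_iv) = (156.1/375)/(104/150) = 0.416267/0.693333 = 0.6004

F = 0.60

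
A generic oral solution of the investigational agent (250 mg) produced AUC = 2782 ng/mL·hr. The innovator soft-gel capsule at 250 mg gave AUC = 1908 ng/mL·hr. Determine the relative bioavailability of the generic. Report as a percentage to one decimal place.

F_rel = 145.8%

F_rel = (AUC_test/D_test) / (AUC_ref/D_ref)
      = (2782/250) / (1908/250)
      = 11.128 / 7.632 = 1.4581 = 145.81%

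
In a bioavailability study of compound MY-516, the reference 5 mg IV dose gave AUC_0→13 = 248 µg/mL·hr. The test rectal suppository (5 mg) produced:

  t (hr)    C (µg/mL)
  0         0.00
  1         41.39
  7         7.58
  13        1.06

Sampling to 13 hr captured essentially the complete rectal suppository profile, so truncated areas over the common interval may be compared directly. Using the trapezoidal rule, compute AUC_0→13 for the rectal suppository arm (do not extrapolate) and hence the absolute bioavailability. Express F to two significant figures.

Trapezoidal AUC_0→13 (rectal suppository):
  [0→1]: (0.00+41.39)/2 × 1 = 20.695
  [1→7]: (41.39+7.58)/2 × 6 = 146.91
  [7→13]: (7.58+1.06)/2 × 6 = 25.92
  Sum = 193.525 µg/mL·hr
F = (AUC_ev/D_ev)/(AUC_iv/D_iv) = (193.525/5)/(248/5) = 38.705/49.6 = 0.7803

F = 0.78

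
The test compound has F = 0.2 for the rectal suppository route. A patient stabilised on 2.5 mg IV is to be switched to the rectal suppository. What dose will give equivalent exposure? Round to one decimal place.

D_rectal = 12.5 mg

For equal systemic exposure: F × D_ev = D_iv
D_ev = D_iv / F = 2.5 / 0.2 = 12.5 mg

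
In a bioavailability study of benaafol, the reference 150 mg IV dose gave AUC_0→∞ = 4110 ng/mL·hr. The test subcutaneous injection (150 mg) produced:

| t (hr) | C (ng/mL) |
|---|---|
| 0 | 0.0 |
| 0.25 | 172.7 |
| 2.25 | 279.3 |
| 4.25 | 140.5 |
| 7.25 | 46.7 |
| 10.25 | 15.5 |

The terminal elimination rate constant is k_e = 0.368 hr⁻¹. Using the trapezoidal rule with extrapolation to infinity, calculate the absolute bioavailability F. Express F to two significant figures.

F = 0.32

Trapezoidal AUC_0→10.25 (subcutaneous injection):
  [0→0.25]: (0.0+172.7)/2 × 0.25 = 21.5875
  [0.25→2.25]: (172.7+279.3)/2 × 2 = 452.0
  [2.25→4.25]: (279.3+140.5)/2 × 2 = 419.8
  [4.25→7.25]: (140.5+46.7)/2 × 3 = 280.8
  [7.25→10.25]: (46.7+15.5)/2 × 3 = 93.3
  Sum = 1267.4875 ng/mL·hr
Tail: C_last/k_e = 15.5/0.368 = 42.120
AUC_0→∞ (subcutaneous injection) = 1267.4875 + 42.120 = 1309.6075 ng/mL·hr
F = (AUC_ev/D_ev)/(AUC_iv/D_iv) = (1309.6075/150)/(4110/150) = 8.73072/27.4 = 0.3186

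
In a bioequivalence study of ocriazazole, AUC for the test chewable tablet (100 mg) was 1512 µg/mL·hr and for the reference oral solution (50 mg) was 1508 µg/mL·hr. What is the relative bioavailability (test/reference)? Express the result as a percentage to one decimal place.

F_rel = 50.1%

F_rel = (AUC_test/D_test) / (AUC_ref/D_ref)
      = (1512/100) / (1508/50)
      = 15.12 / 30.16 = 0.5013 = 50.13%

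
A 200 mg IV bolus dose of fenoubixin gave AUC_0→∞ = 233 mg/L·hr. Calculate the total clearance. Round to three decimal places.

CL = 0.858 L/hr

CL = Dose_iv / AUC_0→∞
   = 200 / 233 = 0.858369 L/hr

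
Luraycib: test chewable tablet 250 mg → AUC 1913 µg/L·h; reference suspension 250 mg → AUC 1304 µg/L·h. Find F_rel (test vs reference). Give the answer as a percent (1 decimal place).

F_rel = 146.7%

F_rel = (AUC_test/D_test) / (AUC_ref/D_ref)
      = (1913/250) / (1304/250)
      = 7.652 / 5.216 = 1.4670 = 146.70%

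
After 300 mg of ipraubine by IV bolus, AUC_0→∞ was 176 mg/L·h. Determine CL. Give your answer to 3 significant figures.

CL = 1.70 L/h

CL = Dose_iv / AUC_0→∞
   = 300 / 176 = 1.70455 L/h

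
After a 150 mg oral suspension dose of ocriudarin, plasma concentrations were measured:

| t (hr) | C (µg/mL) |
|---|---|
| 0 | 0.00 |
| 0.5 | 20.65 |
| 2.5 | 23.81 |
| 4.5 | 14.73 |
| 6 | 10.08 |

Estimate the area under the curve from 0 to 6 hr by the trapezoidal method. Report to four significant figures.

AUC = 106.8 µg/mL·hr

Trapezoidal AUC_0→6:
  [0→0.5]: (0.00+20.65)/2 × 0.5 = 5.1625
  [0.5→2.5]: (20.65+23.81)/2 × 2 = 44.46
  [2.5→4.5]: (23.81+14.73)/2 × 2 = 38.54
  [4.5→6]: (14.73+10.08)/2 × 1.5 = 18.6075
  Sum = 106.77 µg/mL·hr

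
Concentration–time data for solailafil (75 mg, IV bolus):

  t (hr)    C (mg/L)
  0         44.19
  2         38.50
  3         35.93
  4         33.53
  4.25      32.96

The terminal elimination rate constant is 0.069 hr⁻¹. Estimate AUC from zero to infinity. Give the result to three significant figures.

Trapezoidal AUC_0→4.25:
  [0→2]: (44.19+38.50)/2 × 2 = 82.69
  [2→3]: (38.50+35.93)/2 × 1 = 37.215
  [3→4]: (35.93+33.53)/2 × 1 = 34.73
  [4→4.25]: (33.53+32.96)/2 × 0.25 = 8.31125
  Sum = 162.94625 mg/L·hr
Extrapolated tail: C_last / k_e = 32.96 / 0.069 = 477.681
AUC_0→∞ = 162.94625 + 477.681 = 640.62725 mg/L·hr

AUC = 641 mg/L·hr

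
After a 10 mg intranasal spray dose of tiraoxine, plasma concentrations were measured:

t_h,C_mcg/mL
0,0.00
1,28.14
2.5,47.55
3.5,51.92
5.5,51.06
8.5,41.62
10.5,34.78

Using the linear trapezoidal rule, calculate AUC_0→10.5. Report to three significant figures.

AUC = 439 mcg/mL·h

Trapezoidal AUC_0→10.5:
  [0→1]: (0.00+28.14)/2 × 1 = 14.07
  [1→2.5]: (28.14+47.55)/2 × 1.5 = 56.7675
  [2.5→3.5]: (47.55+51.92)/2 × 1 = 49.735
  [3.5→5.5]: (51.92+51.06)/2 × 2 = 102.98
  [5.5→8.5]: (51.06+41.62)/2 × 3 = 139.02
  [8.5→10.5]: (41.62+34.78)/2 × 2 = 76.4
  Sum = 438.9725 mcg/mL·h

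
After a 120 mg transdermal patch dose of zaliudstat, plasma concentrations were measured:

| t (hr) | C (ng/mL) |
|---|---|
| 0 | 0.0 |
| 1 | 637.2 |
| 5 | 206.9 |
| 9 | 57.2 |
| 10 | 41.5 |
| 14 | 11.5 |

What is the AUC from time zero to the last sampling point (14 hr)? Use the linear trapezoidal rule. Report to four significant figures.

AUC = 2690 ng/mL·hr

Trapezoidal AUC_0→14:
  [0→1]: (0.0+637.2)/2 × 1 = 318.6
  [1→5]: (637.2+206.9)/2 × 4 = 1688.2
  [5→9]: (206.9+57.2)/2 × 4 = 528.2
  [9→10]: (57.2+41.5)/2 × 1 = 49.35
  [10→14]: (41.5+11.5)/2 × 4 = 106.0
  Sum = 2690.35 ng/mL·hr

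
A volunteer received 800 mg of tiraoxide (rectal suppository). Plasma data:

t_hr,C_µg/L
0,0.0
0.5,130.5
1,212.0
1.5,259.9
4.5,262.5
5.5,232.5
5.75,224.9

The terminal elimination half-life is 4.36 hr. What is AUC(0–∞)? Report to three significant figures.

AUC = 2740 µg/L·hr

Trapezoidal AUC_0→5.75:
  [0→0.5]: (0.0+130.5)/2 × 0.5 = 32.625
  [0.5→1]: (130.5+212.0)/2 × 0.5 = 85.625
  [1→1.5]: (212.0+259.9)/2 × 0.5 = 117.975
  [1.5→4.5]: (259.9+262.5)/2 × 3 = 783.6
  [4.5→5.5]: (262.5+232.5)/2 × 1 = 247.5
  [5.5→5.75]: (232.5+224.9)/2 × 0.25 = 57.175
  Sum = 1324.5 µg/L·hr
k_e = ln2 / t½ = 0.693147 / 4.36 = 0.1590 hr^-1
Extrapolated tail: C_last / k_e = 224.9 / 0.159 = 1414.465
AUC_0→∞ = 1324.5 + 1414.465 = 2738.965 µg/L·hr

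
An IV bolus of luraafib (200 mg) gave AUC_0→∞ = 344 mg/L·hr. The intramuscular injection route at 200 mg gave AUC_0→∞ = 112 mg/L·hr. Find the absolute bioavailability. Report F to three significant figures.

F = 0.326

F = (AUC_ev / D_ev) / (AUC_iv / D_iv)
  = (112/200) / (344/200)
  = 0.56 / 1.72 = 0.3256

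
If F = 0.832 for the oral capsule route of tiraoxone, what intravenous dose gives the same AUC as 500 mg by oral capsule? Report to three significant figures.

Systemic exposure from an extravascular dose = F × D_ev, so the equivalent IV dose is F × D_ev.
D_iv = F × D_ev = 0.832 × 500 = 416 mg

D_iv = 416 mg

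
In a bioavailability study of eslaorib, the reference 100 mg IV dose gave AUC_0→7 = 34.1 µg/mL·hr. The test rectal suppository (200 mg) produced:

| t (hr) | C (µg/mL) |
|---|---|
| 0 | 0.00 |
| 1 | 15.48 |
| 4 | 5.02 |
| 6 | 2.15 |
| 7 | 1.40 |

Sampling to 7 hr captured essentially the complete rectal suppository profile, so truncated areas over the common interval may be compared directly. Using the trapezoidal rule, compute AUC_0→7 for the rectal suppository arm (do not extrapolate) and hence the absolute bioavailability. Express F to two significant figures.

F = 0.70

Trapezoidal AUC_0→7 (rectal suppository):
  [0→1]: (0.00+15.48)/2 × 1 = 7.74
  [1→4]: (15.48+5.02)/2 × 3 = 30.75
  [4→6]: (5.02+2.15)/2 × 2 = 7.17
  [6→7]: (2.15+1.40)/2 × 1 = 1.775
  Sum = 47.435 µg/mL·hr
F = (AUC_ev/D_ev)/(AUC_iv/D_iv) = (47.435/200)/(34.1/100) = 0.237175/0.341 = 0.6955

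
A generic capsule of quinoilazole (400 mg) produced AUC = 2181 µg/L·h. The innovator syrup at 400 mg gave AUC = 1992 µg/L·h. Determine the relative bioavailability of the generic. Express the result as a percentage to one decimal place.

F_rel = (AUC_test/D_test) / (AUC_ref/D_ref)
      = (2181/400) / (1992/400)
      = 5.4525 / 4.98 = 1.0949 = 109.49%

F_rel = 109.5%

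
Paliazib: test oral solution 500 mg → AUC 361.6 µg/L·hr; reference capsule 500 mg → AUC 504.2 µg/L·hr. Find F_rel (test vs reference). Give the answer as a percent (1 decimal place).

F_rel = (AUC_test/D_test) / (AUC_ref/D_ref)
      = (361.6/500) / (504.2/500)
      = 0.7232 / 1.0084 = 0.7172 = 71.72%

F_rel = 71.7%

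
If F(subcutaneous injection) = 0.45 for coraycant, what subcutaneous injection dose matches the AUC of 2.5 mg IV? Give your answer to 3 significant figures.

D_subcutaneous = 5.56 mg

For equal systemic exposure: F × D_ev = D_iv
D_ev = D_iv / F = 2.5 / 0.45 = 5.55556 mg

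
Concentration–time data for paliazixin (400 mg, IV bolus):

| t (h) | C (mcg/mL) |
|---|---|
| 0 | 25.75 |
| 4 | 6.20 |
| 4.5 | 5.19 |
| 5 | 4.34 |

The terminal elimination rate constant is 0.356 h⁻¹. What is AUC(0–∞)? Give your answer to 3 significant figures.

Trapezoidal AUC_0→5:
  [0→4]: (25.75+6.20)/2 × 4 = 63.9
  [4→4.5]: (6.20+5.19)/2 × 0.5 = 2.8475
  [4.5→5]: (5.19+4.34)/2 × 0.5 = 2.3825
  Sum = 69.13 mcg/mL·h
Extrapolated tail: C_last / k_e = 4.34 / 0.356 = 12.191
AUC_0→∞ = 69.13 + 12.191 = 81.321 mcg/mL·h

AUC = 81.3 mcg/mL·h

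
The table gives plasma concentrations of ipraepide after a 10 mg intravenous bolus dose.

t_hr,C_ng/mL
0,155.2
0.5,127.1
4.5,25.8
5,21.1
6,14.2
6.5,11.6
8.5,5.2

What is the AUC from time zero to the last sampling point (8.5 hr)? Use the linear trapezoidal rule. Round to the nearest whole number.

AUC = 429 ng/mL·hr

Trapezoidal AUC_0→8.5:
  [0→0.5]: (155.2+127.1)/2 × 0.5 = 70.575
  [0.5→4.5]: (127.1+25.8)/2 × 4 = 305.8
  [4.5→5]: (25.8+21.1)/2 × 0.5 = 11.725
  [5→6]: (21.1+14.2)/2 × 1 = 17.65
  [6→6.5]: (14.2+11.6)/2 × 0.5 = 6.45
  [6.5→8.5]: (11.6+5.2)/2 × 2 = 16.8
  Sum = 429.0 ng/mL·hr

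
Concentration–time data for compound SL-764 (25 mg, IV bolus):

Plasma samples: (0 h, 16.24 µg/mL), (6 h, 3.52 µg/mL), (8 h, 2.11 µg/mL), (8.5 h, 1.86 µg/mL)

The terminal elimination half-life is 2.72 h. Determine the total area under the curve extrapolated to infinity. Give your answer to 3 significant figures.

AUC = 73.2 µg/mL·h

Trapezoidal AUC_0→8.5:
  [0→6]: (16.24+3.52)/2 × 6 = 59.28
  [6→8]: (3.52+2.11)/2 × 2 = 5.63
  [8→8.5]: (2.11+1.86)/2 × 0.5 = 0.9925
  Sum = 65.9025 µg/mL·h
k_e = ln2 / t½ = 0.693147 / 2.72 = 0.2548 h^-1
Extrapolated tail: C_last / k_e = 1.86 / 0.2548 = 7.300
AUC_0→∞ = 65.9025 + 7.300 = 73.2025 µg/mL·h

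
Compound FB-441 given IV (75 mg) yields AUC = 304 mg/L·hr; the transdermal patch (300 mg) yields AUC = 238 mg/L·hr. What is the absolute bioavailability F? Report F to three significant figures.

F = 0.196

F = (AUC_ev / D_ev) / (AUC_iv / D_iv)
  = (238/300) / (304/75)
  = 0.793333 / 4.05333 = 0.1957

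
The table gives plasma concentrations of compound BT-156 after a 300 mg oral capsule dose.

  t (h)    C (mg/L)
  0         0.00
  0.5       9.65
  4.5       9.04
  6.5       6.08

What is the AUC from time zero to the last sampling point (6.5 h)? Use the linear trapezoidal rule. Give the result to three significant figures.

AUC = 54.9 mg/L·h

Trapezoidal AUC_0→6.5:
  [0→0.5]: (0.00+9.65)/2 × 0.5 = 2.4125
  [0.5→4.5]: (9.65+9.04)/2 × 4 = 37.38
  [4.5→6.5]: (9.04+6.08)/2 × 2 = 15.12
  Sum = 54.9125 mg/L·h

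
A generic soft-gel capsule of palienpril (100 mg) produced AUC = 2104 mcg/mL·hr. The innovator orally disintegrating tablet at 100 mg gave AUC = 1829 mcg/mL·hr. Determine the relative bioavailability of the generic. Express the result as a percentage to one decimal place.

F_rel = (AUC_test/D_test) / (AUC_ref/D_ref)
      = (2104/100) / (1829/100)
      = 21.04 / 18.29 = 1.1504 = 115.04%

F_rel = 115.0%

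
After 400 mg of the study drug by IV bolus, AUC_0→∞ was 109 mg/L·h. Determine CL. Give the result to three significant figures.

CL = Dose_iv / AUC_0→∞
   = 400 / 109 = 3.66972 L/h

CL = 3.67 L/h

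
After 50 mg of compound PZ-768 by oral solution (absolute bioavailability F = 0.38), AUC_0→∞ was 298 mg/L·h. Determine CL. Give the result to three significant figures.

CL = F × Dose / AUC_0→∞
   = 0.38 × 50 / 298 = 0.0637584 L/h

CL = 0.0638 L/h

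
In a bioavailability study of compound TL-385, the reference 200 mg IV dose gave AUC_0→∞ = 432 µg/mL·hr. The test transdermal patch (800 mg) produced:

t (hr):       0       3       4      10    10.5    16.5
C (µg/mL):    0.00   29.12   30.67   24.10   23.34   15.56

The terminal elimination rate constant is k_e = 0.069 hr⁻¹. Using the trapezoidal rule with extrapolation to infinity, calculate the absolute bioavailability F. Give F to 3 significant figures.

Trapezoidal AUC_0→16.5 (transdermal patch):
  [0→3]: (0.00+29.12)/2 × 3 = 43.68
  [3→4]: (29.12+30.67)/2 × 1 = 29.895
  [4→10]: (30.67+24.10)/2 × 6 = 164.31
  [10→10.5]: (24.10+23.34)/2 × 0.5 = 11.86
  [10.5→16.5]: (23.34+15.56)/2 × 6 = 116.7
  Sum = 366.445 µg/mL·hr
Tail: C_last/k_e = 15.56/0.069 = 225.507
AUC_0→∞ (transdermal patch) = 366.445 + 225.507 = 591.952 µg/mL·hr
F = (AUC_ev/D_ev)/(AUC_iv/D_iv) = (591.952/800)/(432/200) = 0.73994/2.16 = 0.3426

F = 0.343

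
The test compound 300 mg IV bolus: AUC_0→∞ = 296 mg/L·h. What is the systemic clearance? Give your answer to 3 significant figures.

CL = Dose_iv / AUC_0→∞
   = 300 / 296 = 1.01351 L/h

CL = 1.01 L/h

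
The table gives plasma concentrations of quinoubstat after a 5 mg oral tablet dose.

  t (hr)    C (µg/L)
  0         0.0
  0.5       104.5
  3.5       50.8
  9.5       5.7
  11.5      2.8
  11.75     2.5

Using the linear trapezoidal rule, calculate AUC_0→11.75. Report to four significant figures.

Trapezoidal AUC_0→11.75:
  [0→0.5]: (0.0+104.5)/2 × 0.5 = 26.125
  [0.5→3.5]: (104.5+50.8)/2 × 3 = 232.95
  [3.5→9.5]: (50.8+5.7)/2 × 6 = 169.5
  [9.5→11.5]: (5.7+2.8)/2 × 2 = 8.5
  [11.5→11.75]: (2.8+2.5)/2 × 0.25 = 0.6625
  Sum = 437.7375 µg/L·hr

AUC = 437.7 µg/L·hr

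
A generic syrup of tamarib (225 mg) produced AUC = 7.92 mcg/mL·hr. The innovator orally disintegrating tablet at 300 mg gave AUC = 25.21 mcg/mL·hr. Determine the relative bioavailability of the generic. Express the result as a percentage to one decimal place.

F_rel = 41.9%

F_rel = (AUC_test/D_test) / (AUC_ref/D_ref)
      = (7.92/225) / (25.21/300)
      = 0.0352 / 0.0840333 = 0.4189 = 41.89%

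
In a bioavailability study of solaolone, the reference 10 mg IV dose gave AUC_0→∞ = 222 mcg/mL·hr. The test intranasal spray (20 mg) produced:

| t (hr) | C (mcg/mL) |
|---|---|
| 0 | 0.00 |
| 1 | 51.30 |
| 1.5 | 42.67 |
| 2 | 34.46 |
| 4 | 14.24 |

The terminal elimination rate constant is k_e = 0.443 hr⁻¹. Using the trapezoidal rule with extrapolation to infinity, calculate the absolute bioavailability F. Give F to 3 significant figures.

F = 0.336

Trapezoidal AUC_0→4 (intranasal spray):
  [0→1]: (0.00+51.30)/2 × 1 = 25.65
  [1→1.5]: (51.30+42.67)/2 × 0.5 = 23.4925
  [1.5→2]: (42.67+34.46)/2 × 0.5 = 19.2825
  [2→4]: (34.46+14.24)/2 × 2 = 48.7
  Sum = 117.125 mcg/mL·hr
Tail: C_last/k_e = 14.24/0.443 = 32.144
AUC_0→∞ (intranasal spray) = 117.125 + 32.144 = 149.269 mcg/mL·hr
F = (AUC_ev/D_ev)/(AUC_iv/D_iv) = (149.269/20)/(222/10) = 7.46345/22.2 = 0.3362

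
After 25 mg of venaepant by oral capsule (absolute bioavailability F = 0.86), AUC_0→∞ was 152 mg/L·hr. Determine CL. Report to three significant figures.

CL = 0.141 L/hr

CL = F × Dose / AUC_0→∞
   = 0.86 × 25 / 152 = 0.141447 L/hr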